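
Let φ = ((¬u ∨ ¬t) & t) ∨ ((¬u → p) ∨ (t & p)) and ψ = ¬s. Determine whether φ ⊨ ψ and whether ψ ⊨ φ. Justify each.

(→) This fails. Under t = T, u = F, p = F, s = T, the left side is true but the right side is false.

(←) This fails. Under t = F, u = F, p = F, s = F, the left side is false but the right side is true.

Neither direction holds.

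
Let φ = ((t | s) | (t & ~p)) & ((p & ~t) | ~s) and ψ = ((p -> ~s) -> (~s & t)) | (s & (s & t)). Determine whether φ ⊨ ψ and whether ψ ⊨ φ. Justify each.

[⇐] This fails. Under s = T, t = T, p = F, the left side is false but the right side is true.

[⇒] Assume the antecedent. If s is true, the antecedent forces (s = T, t = F, p = T), and the consequent holds there. If s is false, the antecedent forces (s = F, t = T, p = F) or (s = F, t = T, p = T), and the consequent holds there. Either way the consequent holds.

Only the forward direction holds.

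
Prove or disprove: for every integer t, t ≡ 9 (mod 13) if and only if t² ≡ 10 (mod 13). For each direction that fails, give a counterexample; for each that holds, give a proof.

(⇒) fails and (⇐) fails.

(→) This fails: take t = 9. Then 9 ≡ 9 (mod 13), but 9² = 81 ≡ 3 (mod 13), not 10.

(←) This fails: take t = 6. Then 6² = 36 ≡ 10 (mod 13), yet 6 ≡ 6 (mod 13), not 9.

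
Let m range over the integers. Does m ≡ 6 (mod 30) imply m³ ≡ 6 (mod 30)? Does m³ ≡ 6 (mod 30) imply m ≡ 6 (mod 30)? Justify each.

Equivalent; both directions hold.

Forward direction. Suppose m ≡ 6 (mod 30). Write m = 30j + 6. Then (30j + 6)³ = 27000j³ + 16200j² + 3240j + 216 = 30(900j³ + 540j² + 108j + 7) + 6, so m³ ≡ 6 (mod 30).

Converse. Suppose m³ ≡ 6 (mod 30). The only residue r in {0, …, 29} with r³ ≡ 6 (mod 30) is r = 6, so m ≡ 6 (mod 30).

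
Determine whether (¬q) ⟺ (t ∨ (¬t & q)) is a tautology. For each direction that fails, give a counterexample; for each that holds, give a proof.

Neither direction holds.

(⟹) This fails. Under t = F, q = F, the left side is true but the right side is false.

(⟸) This fails. Under t = F, q = T, the left side is false but the right side is true.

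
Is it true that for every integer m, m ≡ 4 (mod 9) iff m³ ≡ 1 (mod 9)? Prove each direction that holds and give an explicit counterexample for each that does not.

(⟹) Suppose m ≡ 4 (mod 9). Write m = 9j + 4. Then (9j + 4)³ = 729j³ + 972j² + 432j + 64 = 9(81j³ + 108j² + 48j + 7) + 1, so m³ ≡ 1 (mod 9).

(⟸) This fails: take m = 1. Then 1³ = 1 ≡ 1 (mod 9), yet 1 ≡ 1 (mod 9), not 4.

Not equivalent: only (⇒) holds.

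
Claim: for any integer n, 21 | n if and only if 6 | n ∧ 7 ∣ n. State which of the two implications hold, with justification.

Not equivalent: only (⇐) holds.

[⇒] This fails: take n = 21. Certainly 21 ∣ 21, but 6 ∤ 21.

[⇐] Suppose 6 ∣ n and 7 ∣ n. Any common multiple of 6 and 7 is a multiple of their lcm; here gcd(6, 7) = 1, so lcm(6, 7) = 6·7 = 42, so 42 ∣ n. Since 21 ∣ 42, it follows that 21 ∣ n.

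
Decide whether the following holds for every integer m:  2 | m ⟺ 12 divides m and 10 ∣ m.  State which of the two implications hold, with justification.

[⇒] This fails: take m = 2. Certainly 2 ∣ 2, but 12 ∤ 2.

[⇐] Suppose 12 ∣ m and 10 ∣ m. Any common multiple of 12 and 10 is a multiple of their lcm; here lcm(12, 10) = 12·10/gcd(12, 10) = 120/2 = 60, so 60 ∣ m. Since 2 ∣ 60, it follows that 2 ∣ m.

The forward direction fails; the converse holds.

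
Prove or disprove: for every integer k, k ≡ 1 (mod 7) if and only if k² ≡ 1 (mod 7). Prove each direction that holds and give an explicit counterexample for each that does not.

(⇒) holds; (⇐) fails.

(⇐) This fails: take k = 6. Then 6² = 36 ≡ 1 (mod 7), yet 6 ≡ 6 (mod 7), not 1.

(⇒) Suppose k ≡ 1 (mod 7). Write k = 7j + 1. Then (7j + 1)² = 49j² + 14j + 1 = 7(7j² + 2j) + 1, so k² ≡ 1 (mod 7).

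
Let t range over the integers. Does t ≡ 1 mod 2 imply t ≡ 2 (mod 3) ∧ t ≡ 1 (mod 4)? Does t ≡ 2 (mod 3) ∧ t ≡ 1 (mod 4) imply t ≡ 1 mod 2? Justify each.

[⇒] This fails: t = 1 gives 1 ≡ 1 (mod 2) but 1 ≡ 1 (mod 3), so the conjunction on the right does not hold.

[⇐] Conversely, if t ≡ 2 (mod 3) and t ≡ 1 (mod 4), then by the Chinese remainder theorem t ≡ 5 (mod 12). Since 5 ≡ 1 (mod 2) and 2 ∣ 12, we get t ≡ 1 (mod 2).

The forward direction fails; the converse holds.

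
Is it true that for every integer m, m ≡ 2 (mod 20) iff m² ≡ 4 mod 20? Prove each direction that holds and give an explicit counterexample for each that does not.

Not equivalent: only (⇒) holds.

(→) Suppose m ≡ 2 (mod 20). Write m = 20j + 2. Then (20j + 2)² = 400j² + 80j + 4 = 20(20j² + 4j) + 4, so m² ≡ 4 (mod 20).

(←) This fails: take m = 8. Then 8² = 64 ≡ 4 (mod 20), yet 8 ≡ 8 (mod 20), not 2.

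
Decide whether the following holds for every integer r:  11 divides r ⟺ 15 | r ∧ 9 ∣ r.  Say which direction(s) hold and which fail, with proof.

Neither implication holds.

(⇒) This fails: take r = 11. Certainly 11 ∣ 11, but 15 ∤ 11.

(⇐) This fails: take r = 45. Both 15 ∣ 45 and 9 ∣ 45, yet 45 is not a multiple of 11 (since 45 = 4·11 + 1), so 11 ∤ 45.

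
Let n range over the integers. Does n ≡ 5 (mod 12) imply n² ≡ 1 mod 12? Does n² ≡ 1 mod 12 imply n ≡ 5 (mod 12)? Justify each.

Not equivalent: only (⇒) holds.

(→) Suppose n ≡ 5 (mod 12). Write n = 12j + 5. Then (12j + 5)² = 144j² + 120j + 25 = 12(12j² + 10j + 2) + 1, so n² ≡ 1 (mod 12).

(←) This fails: take n = 1. Then 1² = 1 ≡ 1 (mod 12), yet 1 ≡ 1 (mod 12), not 5.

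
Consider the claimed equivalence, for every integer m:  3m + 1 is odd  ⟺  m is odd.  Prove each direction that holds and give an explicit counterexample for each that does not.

(⟹) This fails: m = 2 gives 3m + 1 = 7, which is odd, but 2 is even, not odd.

(⟸) This also fails: m = 5 is odd, but 3m + 1 = 16 is even, not odd.

Both directions fail.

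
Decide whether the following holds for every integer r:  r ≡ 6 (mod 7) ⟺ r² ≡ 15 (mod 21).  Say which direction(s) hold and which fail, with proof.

(⇒) fails and (⇐) fails.

[⇒] This fails: take r = 13. Then 13 ≡ 6 (mod 7), but 13² = 169 ≡ 1 (mod 21), not 15.

[⇐] This fails: take r = 15. Then 15² = 225 ≡ 15 (mod 21), yet 15 ≡ 1 (mod 7), not 6.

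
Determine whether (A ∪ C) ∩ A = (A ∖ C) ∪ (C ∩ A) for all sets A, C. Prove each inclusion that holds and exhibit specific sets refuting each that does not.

(⊆) Let x ∈ (A ∪ C) ∩ A. Then either x ∈ A and x ∉ C; or x ∈ A ∩ C. In each case x ∈ (A ∖ C) ∪ (C ∩ A), so (A ∪ C) ∩ A ⊆ (A ∖ C) ∪ (C ∩ A).

(⊇) Let x ∈ (A ∖ C) ∪ (C ∩ A). Then either x ∈ A and x ∉ C; or x ∈ A ∩ C. In each case x ∈ (A ∪ C) ∩ A, so (A ∖ C) ∪ (C ∩ A) ⊆ (A ∪ C) ∩ A.

The two sets are equal.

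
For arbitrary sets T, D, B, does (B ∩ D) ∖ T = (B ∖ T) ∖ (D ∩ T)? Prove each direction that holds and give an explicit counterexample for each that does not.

(⊇) This inclusion fails. Take T = ∅, D = ∅, B = {1}; then 1 ∈ (B ∖ T) ∖ (D ∩ T) but 1 ∉ (B ∩ D) ∖ T.

(⊆) Let x ∈ (B ∩ D) ∖ T. Then x ∈ D ∩ B and x ∉ T, from which x ∈ (B ∖ T) ∖ (D ∩ T).

Only the forward inclusion holds.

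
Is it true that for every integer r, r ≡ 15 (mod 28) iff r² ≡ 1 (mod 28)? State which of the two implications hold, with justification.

Not equivalent: only (⇒) holds.

Forward direction. Suppose r ≡ 15 (mod 28). Write r = 28j + 15. Then (28j + 15)² = 784j² + 840j + 225 = 28(28j² + 30j + 8) + 1, so r² ≡ 1 (mod 28).

Converse. This fails: take r = 1. Then 1² = 1 ≡ 1 (mod 28), yet 1 ≡ 1 (mod 28), not 15.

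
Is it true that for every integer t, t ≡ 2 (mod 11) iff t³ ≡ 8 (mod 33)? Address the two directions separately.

Only the converse holds.

[⇒] This fails: take t = 13. Then 13 ≡ 2 (mod 11), but 13³ = 2197 ≡ 19 (mod 33), not 8.

[⇐] Conversely, the residues r modulo 33 with r³ ≡ 8 (mod 33) are exactly {2}, and each is ≡ 2 (mod 11).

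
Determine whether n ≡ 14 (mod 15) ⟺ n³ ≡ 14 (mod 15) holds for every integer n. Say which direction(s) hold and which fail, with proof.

Both directions hold.

(⇒) Suppose n ≡ 14 (mod 15). Write n = 15j + 14. Then (15j + 14)³ = 3375j³ + 9450j² + 8820j + 2744 = 15(225j³ + 630j² + 588j + 182) + 14, so n³ ≡ 14 (mod 15).

(⇐) Conversely, suppose n³ ≡ 14 (mod 15). The only residue r in {0, …, 14} with r³ ≡ 14 (mod 15) is r = 14, so n ≡ 14 (mod 15).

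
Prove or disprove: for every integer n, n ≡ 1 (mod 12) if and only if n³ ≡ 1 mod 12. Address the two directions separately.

Equivalent; both directions hold.

(⟹) Suppose n ≡ 1 (mod 12). Write n = 12j + 1. Then (12j + 1)³ = 1728j³ + 432j² + 36j + 1 = 12(144j³ + 36j² + 3j) + 1, so n³ ≡ 1 (mod 12).

(⟸) Conversely, suppose n³ ≡ 1 (mod 12). The only residue r in {0, …, 11} with r³ ≡ 1 (mod 12) is r = 1, so n ≡ 1 (mod 12).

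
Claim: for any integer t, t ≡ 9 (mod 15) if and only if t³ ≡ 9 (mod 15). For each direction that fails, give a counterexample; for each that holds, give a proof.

The biconditional holds.

(⟹) Suppose t ≡ 9 (mod 15). Write t = 15j + 9. Then (15j + 9)³ = 3375j³ + 6075j² + 3645j + 729 = 15(225j³ + 405j² + 243j + 48) + 9, so t³ ≡ 9 (mod 15).

(⟸) Conversely, suppose t³ ≡ 9 (mod 15). The only residue r in {0, …, 14} with r³ ≡ 9 (mod 15) is r = 9, so t ≡ 9 (mod 15).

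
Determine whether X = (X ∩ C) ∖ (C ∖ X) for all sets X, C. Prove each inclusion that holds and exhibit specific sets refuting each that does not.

Reverse inclusion. Let x ∈ (X ∩ C) ∖ (C ∖ X). Then x ∈ X ∩ C, from which x ∈ X.

Forward inclusion. This inclusion fails. Take X = {1}, C = ∅; then 1 ∈ X but 1 ∉ (X ∩ C) ∖ (C ∖ X).

(⊆) fails; (⊇) holds.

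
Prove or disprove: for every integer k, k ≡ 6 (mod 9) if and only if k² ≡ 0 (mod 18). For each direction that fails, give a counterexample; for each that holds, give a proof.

(⟹) This fails: take k = 15. Then 15 ≡ 6 (mod 9), but 15² = 225 ≡ 9 (mod 18), not 0.

(⟸) This fails: take k = 0. Then 0² = 0 ≡ 0 (mod 18), yet 0 ≡ 0 (mod 9), not 6.

Both directions fail.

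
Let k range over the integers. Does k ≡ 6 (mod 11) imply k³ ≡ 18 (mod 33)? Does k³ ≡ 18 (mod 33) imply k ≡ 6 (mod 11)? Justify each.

[⇒] This fails: take k = 17. Then 17 ≡ 6 (mod 11), but 17³ = 4913 ≡ 29 (mod 33), not 18.

[⇐] Conversely, the residues r modulo 33 with r³ ≡ 18 (mod 33) are exactly {6}, and each is ≡ 6 (mod 11).

The forward direction fails; the converse holds.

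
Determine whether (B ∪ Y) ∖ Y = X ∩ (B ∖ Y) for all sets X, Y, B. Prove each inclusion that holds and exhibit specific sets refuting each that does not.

(⊆) fails; (⊇) holds.

(⊆) This inclusion fails. Take X = ∅, Y = ∅, B = {1}; then 1 ∈ (B ∪ Y) ∖ Y but 1 ∉ X ∩ (B ∖ Y).

(⊇) Let x ∈ X ∩ (B ∖ Y). Then x ∈ X ∩ B and x ∉ Y, from which x ∈ (B ∪ Y) ∖ Y.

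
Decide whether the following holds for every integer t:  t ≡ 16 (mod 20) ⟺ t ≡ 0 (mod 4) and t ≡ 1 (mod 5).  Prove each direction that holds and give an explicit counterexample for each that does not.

(⇒) Suppose t ≡ 16 (mod 20); write t = 20j + 16. Since 4 ∣ 20, reducing mod 4 gives t ≡ 16 ≡ 0 (mod 4); since 5 ∣ 20, reducing mod 5 gives t ≡ 16 ≡ 1 (mod 5).

(⇐) Conversely, if t ≡ 0 (mod 4) and t ≡ 1 (mod 5), then by the Chinese remainder theorem t ≡ 16 (mod 20). This is exactly t ≡ 16 (mod 20).

Equivalent; both directions hold.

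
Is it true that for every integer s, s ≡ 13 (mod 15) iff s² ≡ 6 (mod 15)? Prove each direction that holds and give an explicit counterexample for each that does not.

Forward direction. This fails: take s = 13. Then 13 ≡ 13 (mod 15), but 13² = 169 ≡ 4 (mod 15), not 6.

Converse. This fails: take s = 6. Then 6² = 36 ≡ 6 (mod 15), yet 6 ≡ 6 (mod 15), not 13.

Neither implication holds.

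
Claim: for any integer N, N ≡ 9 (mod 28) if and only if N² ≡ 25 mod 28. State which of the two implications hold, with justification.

(⇒) holds; (⇐) fails.

(⇐) This fails: take N = 5. Then 5² = 25 ≡ 25 (mod 28), yet 5 ≡ 5 (mod 28), not 9.

(⇒) Suppose N ≡ 9 (mod 28). Write N = 28j + 9. Then (28j + 9)² = 784j² + 504j + 81 = 28(28j² + 18j + 2) + 25, so N² ≡ 25 (mod 28).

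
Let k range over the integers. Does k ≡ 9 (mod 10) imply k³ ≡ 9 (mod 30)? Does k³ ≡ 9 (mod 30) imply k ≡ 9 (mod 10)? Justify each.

Forward direction. This fails: take k = 19. Then 19 ≡ 9 (mod 10), but 19³ = 6859 ≡ 19 (mod 30), not 9.

Converse. The residues r modulo 30 with r³ ≡ 9 (mod 30) are exactly {9}, and each is ≡ 9 (mod 10).

Only the reverse direction holds.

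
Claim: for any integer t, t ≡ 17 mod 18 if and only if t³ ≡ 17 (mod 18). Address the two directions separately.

[⇐] This fails: take t = 5. Then 5³ = 125 ≡ 17 (mod 18), yet 5 ≡ 5 (mod 18), not 17.

[⇒] Suppose t ≡ 17 mod 18. Write t = 18j + 17. Then (18j + 17)³ = 5832j³ + 16524j² + 15606j + 4913 = 18(324j³ + 918j² + 867j + 272) + 17, so t³ ≡ 17 (mod 18).

The forward direction holds; the converse fails.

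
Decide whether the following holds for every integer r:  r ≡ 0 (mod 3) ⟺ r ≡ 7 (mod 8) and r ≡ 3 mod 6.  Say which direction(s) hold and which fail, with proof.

Only the reverse direction holds.

(⇒) This fails: r = 0 gives 0 ≡ 0 (mod 3) but 0 ≡ 0 (mod 8), so the conjunction on the right does not hold.

(⇐) Conversely, if r ≡ 7 (mod 8) and r ≡ 3 (mod 6), then by the Chinese remainder theorem r ≡ 15 (mod 24). Since 15 ≡ 0 (mod 3) and 3 ∣ 24, we get r ≡ 0 (mod 3).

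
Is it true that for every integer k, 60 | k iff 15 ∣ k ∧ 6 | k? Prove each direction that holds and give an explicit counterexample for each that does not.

Only the forward direction holds.

(⟹) If 60 ∣ k, write k = 60q. Since 60 = 4·15, k = 15·(4q), so 15 ∣ k; and since 60 = 10·6, k = 6·(10q), so 6 ∣ k.

(⟸) This fails: take k = 30. Both 15 ∣ 30 and 6 ∣ 30, yet 30 is not a multiple of 60 (since 30 = 0·60 + 30), so 60 ∤ 30.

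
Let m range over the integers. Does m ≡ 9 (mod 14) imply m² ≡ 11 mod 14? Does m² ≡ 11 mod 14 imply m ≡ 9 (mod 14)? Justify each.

Not equivalent: only (⇒) holds.

(⇒) Suppose m ≡ 9 (mod 14). Write m = 14j + 9. Then (14j + 9)² = 196j² + 252j + 81 = 14(14j² + 18j + 5) + 11, so m² ≡ 11 (mod 14).

(⇐) This fails: take m = 5. Then 5² = 25 ≡ 11 (mod 14), yet 5 ≡ 5 (mod 14), not 9.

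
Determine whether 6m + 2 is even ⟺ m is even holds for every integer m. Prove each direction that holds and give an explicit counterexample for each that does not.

[⇐] Suppose m is even. Since 6 is even, 6m is even for every m, so 6m + 2 has the same parity as 2, which is even. Hence 6m + 2 is even.

[⇒] This fails: take m = 1. Then 6m + 2 = 8, which is even, yet m = 1 is odd, not even.

The forward direction fails; the converse holds.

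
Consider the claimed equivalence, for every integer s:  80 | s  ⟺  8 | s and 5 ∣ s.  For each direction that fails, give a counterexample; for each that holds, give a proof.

The forward direction holds; the converse fails.

(→) If 80 ∣ s, write s = 80q. Since 80 = 10·8, s = 8·(10q), so 8 ∣ s; and since 80 = 16·5, s = 5·(16q), so 5 ∣ s.

(←) This fails: take s = 40. Both 8 ∣ 40 and 5 ∣ 40, yet 40 is not a multiple of 80 (since 40 = 0·80 + 40), so 80 ∤ 40.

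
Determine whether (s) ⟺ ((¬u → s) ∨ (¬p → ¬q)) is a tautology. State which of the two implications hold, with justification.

Only the forward implication holds.

(⟹) Assume the antecedent. If s is true, (¬u → s) ∨ (¬p → ¬q) reduces to true regardless of the other variables. If s is false, the antecedent cannot hold. Either way (¬u → s) ∨ (¬p → ¬q) holds.

(⟸) This fails. Under s = F, q = F, p = F, u = F, the left side is false but the right side is true.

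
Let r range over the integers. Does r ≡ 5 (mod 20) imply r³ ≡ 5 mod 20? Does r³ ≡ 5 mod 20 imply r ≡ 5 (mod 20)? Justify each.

(⟹) Suppose r ≡ 5 (mod 20). Write r = 20j + 5. Then (20j + 5)³ = 8000j³ + 6000j² + 1500j + 125 = 20(400j³ + 300j² + 75j + 6) + 5, so r³ ≡ 5 (mod 20).

(⟸) Conversely, suppose r³ ≡ 5 (mod 20). The only residue r in {0, …, 19} with r³ ≡ 5 (mod 20) is r = 5, so r ≡ 5 (mod 20).

Both implications hold.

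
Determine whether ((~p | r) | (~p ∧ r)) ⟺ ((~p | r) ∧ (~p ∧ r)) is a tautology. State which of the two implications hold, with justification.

(⟹) This fails. Under p = F, r = F, the left side is true but the right side is false.

(⟸) Assume the antecedent. If p is true, the antecedent cannot hold. If p is false, (~p | r) | (~p ∧ r) reduces to true regardless of the other variables. Either way (~p | r) | (~p ∧ r) holds.

(⇒) fails; (⇐) holds.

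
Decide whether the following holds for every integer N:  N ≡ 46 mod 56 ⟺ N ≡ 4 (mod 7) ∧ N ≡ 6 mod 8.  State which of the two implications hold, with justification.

(⇒) Suppose N ≡ 46 (mod 56); write N = 56j + 46. Since 7 ∣ 56, reducing mod 7 gives N ≡ 46 ≡ 4 (mod 7); since 8 ∣ 56, reducing mod 8 gives N ≡ 46 ≡ 6 (mod 8).

(⇐) Conversely, if N ≡ 4 (mod 7) and N ≡ 6 (mod 8), then by the Chinese remainder theorem N ≡ 46 (mod 56). This is exactly N ≡ 46 (mod 56).

Both directions hold.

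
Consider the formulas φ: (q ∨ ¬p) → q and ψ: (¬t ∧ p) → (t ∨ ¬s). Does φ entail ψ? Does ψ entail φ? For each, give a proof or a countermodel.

(⇒) This fails. Under s = T, q = F, t = F, p = T, the left side is true but the right side is false.

(⇐) This fails. Under s = F, q = F, t = F, p = F, the left side is false but the right side is true.

Both directions fail.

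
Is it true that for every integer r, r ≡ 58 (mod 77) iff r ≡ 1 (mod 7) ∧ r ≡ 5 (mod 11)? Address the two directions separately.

Both directions fail.

(→) This fails: r = 58 gives 58 ≡ 58 (mod 77) but 58 ≡ 2 (mod 7), so the conjunction on the right does not hold.

(←) This fails: r = 71 satisfies both congruences on the right (71 ≡ 1 mod 7 and 71 ≡ 5 mod 11) yet 71 ≡ 71 (mod 77), not 58.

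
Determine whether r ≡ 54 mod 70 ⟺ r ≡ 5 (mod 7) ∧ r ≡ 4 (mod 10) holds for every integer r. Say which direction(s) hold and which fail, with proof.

Both directions hold; the statement is true.

(⇒) Suppose r ≡ 54 (mod 70); write r = 70j + 54. Since 7 ∣ 70, reducing mod 7 gives r ≡ 54 ≡ 5 (mod 7); since 10 ∣ 70, reducing mod 10 gives r ≡ 54 ≡ 4 (mod 10).

(⇐) Conversely, if r ≡ 5 (mod 7) and r ≡ 4 (mod 10), then by the Chinese remainder theorem r ≡ 54 (mod 70). This is exactly r ≡ 54 (mod 70).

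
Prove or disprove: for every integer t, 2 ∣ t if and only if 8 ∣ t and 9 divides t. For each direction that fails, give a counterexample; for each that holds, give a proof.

(→) This fails: take t = 2. Certainly 2 ∣ 2, but 8 ∤ 2.

(←) Suppose 8 ∣ t and 9 ∣ t. Any common multiple of 8 and 9 is a multiple of their lcm; here gcd(8, 9) = 1, so lcm(8, 9) = 8·9 = 72, so 72 ∣ t. Since 2 ∣ 72, it follows that 2 ∣ t.

Only the converse holds.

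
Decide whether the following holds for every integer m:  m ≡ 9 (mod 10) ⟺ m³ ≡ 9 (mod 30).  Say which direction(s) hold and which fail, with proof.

Forward direction. This fails: take m = 19. Then 19 ≡ 9 (mod 10), but 19³ = 6859 ≡ 19 (mod 30), not 9.

Converse. The residues r modulo 30 with r³ ≡ 9 (mod 30) are exactly {9}, and each is ≡ 9 (mod 10).

Not equivalent: only (⇐) holds.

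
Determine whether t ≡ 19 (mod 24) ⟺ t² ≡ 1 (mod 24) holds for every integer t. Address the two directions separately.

(⇒) holds; (⇐) fails.

[⇒] Suppose t ≡ 19 (mod 24). Write t = 24j + 19. Then (24j + 19)² = 576j² + 912j + 361 = 24(24j² + 38j + 15) + 1, so t² ≡ 1 (mod 24).

[⇐] This fails: take t = 1. Then 1² = 1 ≡ 1 (mod 24), yet 1 ≡ 1 (mod 24), not 19.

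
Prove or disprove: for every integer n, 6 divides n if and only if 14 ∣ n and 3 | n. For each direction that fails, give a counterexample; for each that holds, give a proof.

Only the reverse direction holds.

Forward direction. This fails: take n = 6. Certainly 6 ∣ 6, but 14 ∤ 6.

Converse. Suppose 14 ∣ n and 3 ∣ n. Any common multiple of 14 and 3 is a multiple of their lcm; here gcd(14, 3) = 1, so lcm(14, 3) = 14·3 = 42, so 42 ∣ n. Since 6 ∣ 42, it follows that 6 ∣ n.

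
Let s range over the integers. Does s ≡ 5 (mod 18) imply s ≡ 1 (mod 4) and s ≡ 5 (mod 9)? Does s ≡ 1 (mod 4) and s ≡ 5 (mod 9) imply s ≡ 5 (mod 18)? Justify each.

(⟸) If s ≡ 1 (mod 4) and s ≡ 5 (mod 9), then by the Chinese remainder theorem s ≡ 5 (mod 36). Since 5 ≡ 5 (mod 18) and 18 ∣ 36, we get s ≡ 5 (mod 18).

(⟹) This fails: s = 23 gives 23 ≡ 5 (mod 18) but 23 ≡ 3 (mod 4), so the conjunction on the right does not hold.

Only the converse holds.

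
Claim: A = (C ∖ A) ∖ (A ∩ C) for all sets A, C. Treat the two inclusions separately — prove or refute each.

(⊆) This inclusion fails. Take A = {1}, C = ∅; then 1 ∈ A but 1 ∉ (C ∖ A) ∖ (A ∩ C).

(⊇) This inclusion fails. Take A = ∅, C = {1}; then 1 ∈ (C ∖ A) ∖ (A ∩ C) but 1 ∉ A.

(⊆) fails and (⊇) fails.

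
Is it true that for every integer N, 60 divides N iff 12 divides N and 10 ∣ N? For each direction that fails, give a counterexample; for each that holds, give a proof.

(⇒) If 60 ∣ N, write N = 60q. Since 60 = 5·12, N = 12·(5q), so 12 ∣ N; and since 60 = 6·10, N = 10·(6q), so 10 ∣ N.

(⇐) Suppose 12 ∣ N and 10 ∣ N. Any common multiple of 12 and 10 is a multiple of their lcm; here lcm(12, 10) = 12·10/gcd(12, 10) = 120/2 = 60, so 60 ∣ N.

Both directions hold; the statement is true.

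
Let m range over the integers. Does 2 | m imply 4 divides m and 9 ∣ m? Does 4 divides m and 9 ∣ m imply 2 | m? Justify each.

(⟹) This fails: take m = 2. Certainly 2 ∣ 2, but 4 ∤ 2.

(⟸) Suppose 4 ∣ m and 9 ∣ m. Any common multiple of 4 and 9 is a multiple of their lcm; here gcd(4, 9) = 1, so lcm(4, 9) = 4·9 = 36, so 36 ∣ m. Since 2 ∣ 36, it follows that 2 ∣ m.

Only the reverse direction holds.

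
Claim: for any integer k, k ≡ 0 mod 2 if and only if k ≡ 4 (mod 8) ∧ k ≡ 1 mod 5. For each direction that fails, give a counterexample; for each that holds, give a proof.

The forward direction fails; the converse holds.

(⇒) This fails: k = 0 gives 0 ≡ 0 (mod 2) but 0 ≡ 0 (mod 8), so the conjunction on the right does not hold.

(⇐) Conversely, if k ≡ 4 (mod 8) and k ≡ 1 (mod 5), then by the Chinese remainder theorem k ≡ 36 (mod 40). Since 36 ≡ 0 (mod 2) and 2 ∣ 40, we get k ≡ 0 (mod 2).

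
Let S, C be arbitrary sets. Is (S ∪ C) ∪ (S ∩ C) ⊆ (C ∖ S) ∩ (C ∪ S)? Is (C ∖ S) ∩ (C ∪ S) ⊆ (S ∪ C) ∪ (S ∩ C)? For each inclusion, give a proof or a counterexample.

Forward inclusion. This inclusion fails. Take S = {1}, C = ∅; then 1 ∈ (S ∪ C) ∪ (S ∩ C) but 1 ∉ (C ∖ S) ∩ (C ∪ S).

Reverse inclusion. Let x ∈ (C ∖ S) ∩ (C ∪ S). Then x ∈ C and x ∉ S, from which x ∈ (S ∪ C) ∪ (S ∩ C).

The sets are not equal: only the reverse inclusion holds.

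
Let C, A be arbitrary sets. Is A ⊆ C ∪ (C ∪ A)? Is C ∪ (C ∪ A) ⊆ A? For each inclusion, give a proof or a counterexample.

(⊆) holds; (⊇) fails.

(⊆) Let x ∈ A. Then either x ∈ A and x ∉ C; or x ∈ C ∩ A. In each case x ∈ C ∪ (C ∪ A), so A ⊆ C ∪ (C ∪ A).

(⊇) This inclusion fails. Take C = {1}, A = ∅; then 1 ∈ C ∪ (C ∪ A) but 1 ∉ A.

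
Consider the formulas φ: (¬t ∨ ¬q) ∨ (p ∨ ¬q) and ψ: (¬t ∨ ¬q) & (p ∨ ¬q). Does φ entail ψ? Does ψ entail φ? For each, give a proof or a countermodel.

Only the reverse direction holds.

[⇒] This fails. Under q = T, p = F, t = F, the left side is true but the right side is false.

[⇐] Assume the antecedent. If q is true, the antecedent forces (q = T, p = T, t = F), and (¬t ∨ ¬q) ∨ (p ∨ ¬q) holds there. If q is false, (¬t ∨ ¬q) ∨ (p ∨ ¬q) reduces to true regardless of the other variables. Either way (¬t ∨ ¬q) ∨ (p ∨ ¬q) holds.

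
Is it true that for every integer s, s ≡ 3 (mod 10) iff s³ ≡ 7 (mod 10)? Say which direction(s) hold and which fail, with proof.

Both directions hold.

(←) For the converse, argue contrapositively. If s ≢ 3 (mod 10), then s is congruent to one of 0, 1, 2, 4, 5, 6, 7, 8, 9 modulo 10, and these give s³ ≡ 0, 1, 8, 4, 5, 6, 3, 2, 9 respectively — never 7.

(→) Suppose s ≡ 3 (mod 10). Write s = 10j + 3. Then (10j + 3)³ = 1000j³ + 900j² + 270j + 27 = 10(100j³ + 90j² + 27j + 2) + 7, so s³ ≡ 7 (mod 10).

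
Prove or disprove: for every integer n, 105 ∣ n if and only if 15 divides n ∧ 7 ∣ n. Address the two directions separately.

Converse. Suppose 15 ∣ n and 7 ∣ n. Any common multiple of 15 and 7 is a multiple of their lcm; here gcd(15, 7) = 1, so lcm(15, 7) = 15·7 = 105, so 105 ∣ n.

Forward direction. If 105 ∣ n, write n = 105q. Since 105 = 7·15, n = 15·(7q), so 15 ∣ n; and since 105 = 15·7, n = 7·(15q), so 7 ∣ n.

The biconditional holds.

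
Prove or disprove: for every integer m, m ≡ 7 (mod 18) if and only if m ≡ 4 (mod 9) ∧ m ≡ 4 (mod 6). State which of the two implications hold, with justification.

(→) This fails: m = 7 gives 7 ≡ 7 (mod 18) but 7 ≡ 7 (mod 9), so the conjunction on the right does not hold.

(←) This fails: m = 4 satisfies both congruences on the right (4 ≡ 4 mod 9 and 4 ≡ 4 mod 6) yet 4 ≡ 4 (mod 18), not 7.

(⇒) fails and (⇐) fails.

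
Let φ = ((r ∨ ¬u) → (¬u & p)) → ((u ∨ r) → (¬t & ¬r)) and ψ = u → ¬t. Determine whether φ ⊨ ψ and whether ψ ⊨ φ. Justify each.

Both directions fail.

[⇒] This fails. Under u = T, p = F, r = T, t = T, the left side is true but the right side is false.

[⇐] This fails. Under u = F, p = T, r = T, t = F, the left side is false but the right side is true.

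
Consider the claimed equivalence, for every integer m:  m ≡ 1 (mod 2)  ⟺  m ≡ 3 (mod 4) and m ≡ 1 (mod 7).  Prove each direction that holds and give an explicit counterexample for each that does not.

Only the converse holds.

(⟹) This fails: m = 1 gives 1 ≡ 1 (mod 2) but 1 ≡ 1 (mod 4), so the conjunction on the right does not hold.

(⟸) Conversely, if m ≡ 3 (mod 4) and m ≡ 1 (mod 7), then by the Chinese remainder theorem m ≡ 15 (mod 28). Since 15 ≡ 1 (mod 2) and 2 ∣ 28, we get m ≡ 1 (mod 2).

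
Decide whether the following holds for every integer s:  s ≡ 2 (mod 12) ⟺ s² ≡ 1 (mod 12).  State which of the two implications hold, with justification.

(⇒) fails and (⇐) fails.

(⇒) This fails: take s = 2. Then 2 ≡ 2 (mod 12), but 2² = 4 ≡ 4 (mod 12), not 1.

(⇐) This fails: take s = 1. Then 1² = 1 ≡ 1 (mod 12), yet 1 ≡ 1 (mod 12), not 2.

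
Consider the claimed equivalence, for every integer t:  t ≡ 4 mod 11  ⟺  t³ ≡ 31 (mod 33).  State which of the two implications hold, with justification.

Not equivalent: only (⇐) holds.

Forward direction. This fails: take t = 15. Then 15 ≡ 4 (mod 11), but 15³ = 3375 ≡ 9 (mod 33), not 31.

Converse. The residues r modulo 33 with r³ ≡ 31 (mod 33) are exactly {4}, and each is ≡ 4 (mod 11).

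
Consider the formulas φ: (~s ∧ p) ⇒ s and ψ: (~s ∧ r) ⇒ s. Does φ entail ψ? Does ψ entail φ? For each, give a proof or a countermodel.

Neither implication holds.

(⇒) This fails. Under p = F, s = F, r = T, the left side is true but the right side is false.

(⇐) This fails. Under p = T, s = F, r = F, the left side is false but the right side is true.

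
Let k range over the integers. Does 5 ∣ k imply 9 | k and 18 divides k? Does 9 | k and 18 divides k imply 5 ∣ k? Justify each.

(⇒) fails and (⇐) fails.

[⇒] This fails: take k = 5. Certainly 5 ∣ 5, but 9 ∤ 5.

[⇐] This fails: take k = 18. Both 9 ∣ 18 and 18 ∣ 18, yet 18 is not a multiple of 5 (since 18 = 3·5 + 3), so 5 ∤ 18.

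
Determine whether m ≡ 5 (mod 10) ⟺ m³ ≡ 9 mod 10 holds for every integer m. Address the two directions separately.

(⇒) fails and (⇐) fails.

(⟹) This fails: take m = 5. Then 5 ≡ 5 (mod 10), but 5³ = 125 ≡ 5 (mod 10), not 9.

(⟸) This fails: take m = 9. Then 9³ = 729 ≡ 9 (mod 10), yet 9 ≡ 9 (mod 10), not 5.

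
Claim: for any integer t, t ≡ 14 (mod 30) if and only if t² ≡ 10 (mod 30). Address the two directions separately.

Neither direction holds.

Forward direction. This fails: take t = 14. Then 14 ≡ 14 (mod 30), but 14² = 196 ≡ 16 (mod 30), not 10.

Converse. This fails: take t = 10. Then 10² = 100 ≡ 10 (mod 30), yet 10 ≡ 10 (mod 30), not 14.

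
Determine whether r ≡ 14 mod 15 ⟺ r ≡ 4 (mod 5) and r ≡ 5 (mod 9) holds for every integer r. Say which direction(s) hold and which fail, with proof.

Only the reverse direction holds.

Forward direction. This fails: r = 44 gives 44 ≡ 14 (mod 15) but 44 ≡ 8 (mod 9), so the conjunction on the right does not hold.

Converse. If r ≡ 4 (mod 5) and r ≡ 5 (mod 9), then by the Chinese remainder theorem r ≡ 14 (mod 45). Since 14 ≡ 14 (mod 15) and 15 ∣ 45, we get r ≡ 14 (mod 15).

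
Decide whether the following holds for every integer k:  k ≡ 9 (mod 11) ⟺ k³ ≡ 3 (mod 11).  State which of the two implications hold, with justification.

(⟹) Suppose k ≡ 9 (mod 11). Write k = 11j + 9. Then (11j + 9)³ = 1331j³ + 3267j² + 2673j + 729 = 11(121j³ + 297j² + 243j + 66) + 3, so k³ ≡ 3 (mod 11).

(⟸) Conversely, suppose k³ ≡ 3 (mod 11). The only residue r in {0, …, 10} with r³ ≡ 3 (mod 11) is r = 9, so k ≡ 9 (mod 11).

Both directions hold; the statement is true.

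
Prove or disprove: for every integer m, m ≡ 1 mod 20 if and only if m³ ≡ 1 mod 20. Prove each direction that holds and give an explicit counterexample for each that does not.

Both directions hold.

[⇒] Suppose m ≡ 1 mod 20. Write m = 20j + 1. Then (20j + 1)³ = 8000j³ + 1200j² + 60j + 1 = 20(400j³ + 60j² + 3j) + 1, so m³ ≡ 1 (mod 20).

[⇐] Conversely, suppose m³ ≡ 1 (mod 20). The only residue r in {0, …, 19} with r³ ≡ 1 (mod 20) is r = 1, so m ≡ 1 (mod 20).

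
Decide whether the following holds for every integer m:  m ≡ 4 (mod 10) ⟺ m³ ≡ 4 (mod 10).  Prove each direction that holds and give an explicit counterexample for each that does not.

Both directions hold; the statement is true.

Forward direction. Suppose m ≡ 4 (mod 10). Write m = 10j + 4. Then (10j + 4)³ = 1000j³ + 1200j² + 480j + 64 = 10(100j³ + 120j² + 48j + 6) + 4, so m³ ≡ 4 (mod 10).

Converse. Suppose m³ ≡ 4 (mod 10). The only residue r in {0, …, 9} with r³ ≡ 4 (mod 10) is r = 4, so m ≡ 4 (mod 10).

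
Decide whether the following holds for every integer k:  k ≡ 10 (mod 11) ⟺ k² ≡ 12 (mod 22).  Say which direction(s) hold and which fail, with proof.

(⟹) This fails: take k = 21. Then 21 ≡ 10 (mod 11), but 21² = 441 ≡ 1 (mod 22), not 12.

(⟸) This fails: take k = 12. Then 12² = 144 ≡ 12 (mod 22), yet 12 ≡ 1 (mod 11), not 10.

Neither implication holds.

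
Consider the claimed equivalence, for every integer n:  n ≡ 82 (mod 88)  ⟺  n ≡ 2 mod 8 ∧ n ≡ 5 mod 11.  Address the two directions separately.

(⇒) Suppose n ≡ 82 (mod 88); write n = 88j + 82. Since 8 ∣ 88, reducing mod 8 gives n ≡ 82 ≡ 2 (mod 8); since 11 ∣ 88, reducing mod 11 gives n ≡ 82 ≡ 5 (mod 11).

(⇐) Conversely, if n ≡ 2 (mod 8) and n ≡ 5 (mod 11), then by the Chinese remainder theorem n ≡ 82 (mod 88). This is exactly n ≡ 82 (mod 88).

Both implications hold.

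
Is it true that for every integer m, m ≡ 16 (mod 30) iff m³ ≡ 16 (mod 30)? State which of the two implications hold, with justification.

[⇐] Suppose m³ ≡ 16 (mod 30). The only residue r in {0, …, 29} with r³ ≡ 16 (mod 30) is r = 16, so m ≡ 16 (mod 30).

[⇒] Suppose m ≡ 16 (mod 30). Write m = 30j + 16. Then (30j + 16)³ = 27000j³ + 43200j² + 23040j + 4096 = 30(900j³ + 1440j² + 768j + 136) + 16, so m³ ≡ 16 (mod 30).

Both directions hold.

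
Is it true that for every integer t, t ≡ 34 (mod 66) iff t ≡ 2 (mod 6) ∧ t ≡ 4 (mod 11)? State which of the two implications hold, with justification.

(⇒) fails and (⇐) fails.

(→) This fails: t = 34 gives 34 ≡ 34 (mod 66) but 34 ≡ 4 (mod 6), so the conjunction on the right does not hold.

(←) This fails: t = 26 satisfies both congruences on the right (26 ≡ 2 mod 6 and 26 ≡ 4 mod 11) yet 26 ≡ 26 (mod 66), not 34.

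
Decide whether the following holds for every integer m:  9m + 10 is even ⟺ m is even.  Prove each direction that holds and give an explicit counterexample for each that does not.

(⟹) Suppose 9m + 10 is even. Since 9 is odd, 9m and m have the same parity, so 9m + 10 ≡ m + 10 (mod 2). As 10 is even, 9m + 10 is even exactly when m is even. Thus m is even.

(⟸) Conversely, suppose m is even; write m = 2j. Then 9m + 10 = 9·(2j) + 10 = 2·9j + 10, which is even.

Both implications hold.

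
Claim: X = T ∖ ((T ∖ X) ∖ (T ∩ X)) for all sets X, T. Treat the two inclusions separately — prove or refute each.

Reverse inclusion. Let x ∈ T ∖ ((T ∖ X) ∖ (T ∩ X)). Then x ∈ X ∩ T, from which x ∈ X.

Forward inclusion. This inclusion fails. Take X = {1}, T = ∅; then 1 ∈ X but 1 ∉ T ∖ ((T ∖ X) ∖ (T ∩ X)).

(⊆) fails; (⊇) holds.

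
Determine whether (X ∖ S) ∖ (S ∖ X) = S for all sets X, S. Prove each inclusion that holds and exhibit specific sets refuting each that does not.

Forward inclusion. This inclusion fails. Take X = {1}, S = ∅; then 1 ∈ (X ∖ S) ∖ (S ∖ X) but 1 ∉ S.

Reverse inclusion. This inclusion fails. Take X = ∅, S = {1}; then 1 ∈ S but 1 ∉ (X ∖ S) ∖ (S ∖ X).

(⊆) fails and (⊇) fails.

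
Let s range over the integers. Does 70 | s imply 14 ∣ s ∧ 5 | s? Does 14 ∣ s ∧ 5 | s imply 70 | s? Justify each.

Both directions hold.

(←) Suppose 14 ∣ s and 5 ∣ s. Any common multiple of 14 and 5 is a multiple of their lcm; here gcd(14, 5) = 1, so lcm(14, 5) = 14·5 = 70, so 70 ∣ s.

(→) If 70 ∣ s, write s = 70q. Since 70 = 5·14, s = 14·(5q), so 14 ∣ s; and since 70 = 14·5, s = 5·(14q), so 5 ∣ s.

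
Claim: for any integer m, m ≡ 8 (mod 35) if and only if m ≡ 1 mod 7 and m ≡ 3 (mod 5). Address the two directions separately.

Both implications hold.

(⇐) If m ≡ 1 (mod 7) and m ≡ 3 (mod 5), then by the Chinese remainder theorem m ≡ 8 (mod 35). This is exactly m ≡ 8 (mod 35).

(⇒) Suppose m ≡ 8 (mod 35); write m = 35j + 8. Since 7 ∣ 35, reducing mod 7 gives m ≡ 8 ≡ 1 (mod 7); since 5 ∣ 35, reducing mod 5 gives m ≡ 8 ≡ 3 (mod 5).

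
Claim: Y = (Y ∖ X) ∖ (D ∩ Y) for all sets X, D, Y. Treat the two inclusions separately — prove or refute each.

Only the reverse inclusion holds.

(⟹) This inclusion fails. Take X = {1}, D = ∅, Y = {1}; then 1 ∈ Y but 1 ∉ (Y ∖ X) ∖ (D ∩ Y).

(⟸) Let x ∈ (Y ∖ X) ∖ (D ∩ Y). Then x ∈ Y and x ∉ X, D, from which x ∈ Y.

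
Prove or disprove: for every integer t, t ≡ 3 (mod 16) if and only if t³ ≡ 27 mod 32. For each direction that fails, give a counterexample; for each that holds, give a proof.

Only the converse holds.

Forward direction. This fails: take t = 19. Then 19 ≡ 3 (mod 16), but 19³ = 6859 ≡ 11 (mod 32), not 27.

Converse. The residues r modulo 32 with r³ ≡ 27 (mod 32) are exactly {3}, and each is ≡ 3 (mod 16).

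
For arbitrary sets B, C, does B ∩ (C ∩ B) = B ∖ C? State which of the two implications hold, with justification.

Forward inclusion. This inclusion fails. Take B = {1}, C = {1}; then 1 ∈ B ∩ (C ∩ B) but 1 ∉ B ∖ C.

Reverse inclusion. This inclusion fails. Take B = {1}, C = ∅; then 1 ∈ B ∖ C but 1 ∉ B ∩ (C ∩ B).

Neither inclusion holds.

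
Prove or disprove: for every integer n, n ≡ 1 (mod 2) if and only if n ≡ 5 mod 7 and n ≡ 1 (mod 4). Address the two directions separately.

(←) If n ≡ 5 (mod 7) and n ≡ 1 (mod 4), then by the Chinese remainder theorem n ≡ 5 (mod 28). Since 5 ≡ 1 (mod 2) and 2 ∣ 28, we get n ≡ 1 (mod 2).

(→) This fails: n = 1 gives 1 ≡ 1 (mod 2) but 1 ≡ 1 (mod 7), so the conjunction on the right does not hold.

(⇒) fails; (⇐) holds.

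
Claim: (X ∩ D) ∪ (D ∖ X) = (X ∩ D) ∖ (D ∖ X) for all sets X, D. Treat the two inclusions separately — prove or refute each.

Only the reverse inclusion holds.

(⟹) This inclusion fails. Take X = ∅, D = {1}; then 1 ∈ (X ∩ D) ∪ (D ∖ X) but 1 ∉ (X ∩ D) ∖ (D ∖ X).

(⟸) Let x ∈ (X ∩ D) ∖ (D ∖ X). Then x ∈ X ∩ D, from which x ∈ (X ∩ D) ∪ (D ∖ X).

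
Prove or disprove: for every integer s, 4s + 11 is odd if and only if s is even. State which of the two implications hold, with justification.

(⇐) Suppose s is even. Since 4 is even, 4s is even for every s, so 4s + 11 has the same parity as 11, which is odd. Hence 4s + 11 is odd.

(⇒) This fails: take s = 1. Then 4s + 11 = 15, which is odd, yet s = 1 is odd, not even.

(⇒) fails; (⇐) holds.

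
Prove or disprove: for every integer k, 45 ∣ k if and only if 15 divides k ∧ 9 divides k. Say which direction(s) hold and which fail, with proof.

The biconditional holds.

(⇒) If 45 ∣ k, write k = 45q. Since 45 = 3·15, k = 15·(3q), so 15 ∣ k; and since 45 = 5·9, k = 9·(5q), so 9 ∣ k.

(⇐) Suppose 15 ∣ k and 9 ∣ k. Any common multiple of 15 and 9 is a multiple of their lcm; here lcm(15, 9) = 15·9/gcd(15, 9) = 135/3 = 45, so 45 ∣ k.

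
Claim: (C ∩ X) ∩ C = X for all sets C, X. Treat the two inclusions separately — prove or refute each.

Forward inclusion. Let x ∈ (C ∩ X) ∩ C. Then x ∈ C ∩ X, from which x ∈ X.

Reverse inclusion. This inclusion fails. Take C = ∅, X = {1}; then 1 ∈ X but 1 ∉ (C ∩ X) ∩ C.

The sets are not equal: only the forward inclusion holds.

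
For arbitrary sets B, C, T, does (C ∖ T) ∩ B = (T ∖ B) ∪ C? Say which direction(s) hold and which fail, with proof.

(⊆) holds; (⊇) fails.

Reverse inclusion. This inclusion fails. Take B = ∅, C = {1}, T = ∅; then 1 ∈ (T ∖ B) ∪ C but 1 ∉ (C ∖ T) ∩ B.

Forward inclusion. Let x ∈ (C ∖ T) ∩ B. Then x ∈ B ∩ C and x ∉ T, from which x ∈ (T ∖ B) ∪ C.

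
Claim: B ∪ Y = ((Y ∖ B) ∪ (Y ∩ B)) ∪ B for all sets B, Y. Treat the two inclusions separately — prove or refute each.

Both inclusions hold.

Reverse inclusion. Let x ∈ ((Y ∖ B) ∪ (Y ∩ B)) ∪ B. Then either x ∈ B and x ∉ Y; or x ∈ Y and x ∉ B; or x ∈ B ∩ Y. In each case x ∈ B ∪ Y, so ((Y ∖ B) ∪ (Y ∩ B)) ∪ B ⊆ B ∪ Y.

Forward inclusion. Let x ∈ B ∪ Y. Then either x ∈ B and x ∉ Y; or x ∈ Y and x ∉ B; or x ∈ B ∩ Y. In each case x ∈ ((Y ∖ B) ∪ (Y ∩ B)) ∪ B, so B ∪ Y ⊆ ((Y ∖ B) ∪ (Y ∩ B)) ∪ B.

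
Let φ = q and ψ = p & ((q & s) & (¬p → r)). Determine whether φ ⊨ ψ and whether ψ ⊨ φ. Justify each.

(⇒) This fails. Under s = F, p = F, r = F, q = T, the left side is true but the right side is false.

(⇐) Assume the antecedent. If s is true, the antecedent forces (s = T, p = T, r = F, q = T) or (s = T, p = T, r = T, q = T), and q holds there. If s is false, the antecedent cannot hold. Either way q holds.

The forward direction fails; the converse holds.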